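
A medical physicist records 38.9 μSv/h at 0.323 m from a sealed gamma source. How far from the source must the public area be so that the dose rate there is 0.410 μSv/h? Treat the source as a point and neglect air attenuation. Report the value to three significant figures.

3.15 m

Intensity scales as (d₁/d₂)², so d₂ = d₁·√(I₁/I₂).
I₁/I₂ = 38.9/0.410 = 94.88, so d₂ = 0.323 × √94.88 = 3.146 m.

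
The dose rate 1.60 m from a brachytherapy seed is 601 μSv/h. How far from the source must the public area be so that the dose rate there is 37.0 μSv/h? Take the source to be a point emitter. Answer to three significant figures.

6.45 m

By the inverse-square law, d₂ = d₁·√(I₁/I₂).
I₁/I₂ = 601/37.0 = 16.24, so d₂ = 1.60 × √16.24 = 6.448 m.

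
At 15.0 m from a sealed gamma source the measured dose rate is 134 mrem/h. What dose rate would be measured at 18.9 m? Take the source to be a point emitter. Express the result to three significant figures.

Using I₁d₁² = I₂d₂², scaling from 15.0 m to 18.9 m:
(15.0/18.9)² = 0.6299, so 134 × 0.6299 = 84.41 mrem/h.

84.4 mrem/h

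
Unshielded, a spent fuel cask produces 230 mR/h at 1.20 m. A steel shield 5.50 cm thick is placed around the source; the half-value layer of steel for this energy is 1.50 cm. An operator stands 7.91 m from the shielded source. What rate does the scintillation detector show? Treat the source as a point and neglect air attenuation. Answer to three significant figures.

Distance alone: 230 × (1.20/7.91)² = 230 × 0.02301 = 5.292 mR/h.
Shield: 5.50/1.50 = 3.667 half-value layers → attenuation 2^(−3.667) = 0.07873.
Combined: 5.292 × 0.07873 = 0.4166 mR/h.

0.417 mR/h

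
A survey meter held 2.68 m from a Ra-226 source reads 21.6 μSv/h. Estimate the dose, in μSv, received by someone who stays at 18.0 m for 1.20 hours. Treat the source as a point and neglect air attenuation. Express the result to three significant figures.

0.575 μSv

By the inverse-square law, rate at 18.0 m:
(2.68/18.0)² = 0.02217, so 21.6 × 0.02217 = 0.4789 μSv/h.
Dose = rate × time = 0.4789 μSv/h × 1.200 h = 0.5747 μSv.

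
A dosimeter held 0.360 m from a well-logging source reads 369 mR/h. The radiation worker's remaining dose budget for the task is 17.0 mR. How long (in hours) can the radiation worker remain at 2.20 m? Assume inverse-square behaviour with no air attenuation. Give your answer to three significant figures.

Since intensity falls as 1/r², rate at 2.20 m:
369 × (0.360/2.20)² = 369 × 0.02678 = 9.882 mR/h.
Stay time = 17.0 mR ÷ 9.882 mR/h = 1.720 h.

1.72 h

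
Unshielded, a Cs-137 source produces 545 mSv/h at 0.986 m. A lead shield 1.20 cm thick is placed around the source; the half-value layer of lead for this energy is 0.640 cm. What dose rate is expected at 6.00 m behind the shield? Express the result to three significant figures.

Distance alone: 545 × (0.986/6.00)² = 545 × 0.02701 = 14.72 mSv/h.
Shield: 1.20/0.640 = 1.875 half-value layers → attenuation 2^(−1.875) = 0.2726.
Combined: 14.72 × 0.2726 = 4.013 mSv/h.

4.01 mSv/h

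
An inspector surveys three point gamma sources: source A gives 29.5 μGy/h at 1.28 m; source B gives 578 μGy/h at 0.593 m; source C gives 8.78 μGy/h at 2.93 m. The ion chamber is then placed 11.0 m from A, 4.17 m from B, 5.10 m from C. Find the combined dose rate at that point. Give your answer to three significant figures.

By superposition, sum each source's inverse-square contribution:
A: 29.5 × (1.28/11.0)² = 0.3994 μGy/h
B: 578 × (0.593/4.17)² = 11.69 μGy/h
C: 8.78 × (2.93/5.10)² = 2.898 μGy/h
Total = 0.3994 + 11.69 + 2.898 = 14.99 μGy/h.

15.0 μGy/h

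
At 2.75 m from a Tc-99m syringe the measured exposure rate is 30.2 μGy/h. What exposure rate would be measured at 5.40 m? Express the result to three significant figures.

7.83 μGy/h

Using I₁d₁² = I₂d₂², scaling from 2.75 m to 5.40 m:
(2.75/5.40)² = 0.2593, so 30.2 × 0.2593 = 7.831 μGy/h.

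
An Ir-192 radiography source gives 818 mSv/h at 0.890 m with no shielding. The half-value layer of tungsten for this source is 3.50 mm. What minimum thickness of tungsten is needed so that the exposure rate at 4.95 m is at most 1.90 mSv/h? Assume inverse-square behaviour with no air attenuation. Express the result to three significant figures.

At 4.95 m, distance alone gives (0.890/4.95)² = 0.03233, so 818 × 0.03233 = 26.45 mSv/h.
Further attenuation needed: 26.45/1.90 = 13.92.
n = log₂(13.92) = 3.799 half-value layers.
Thickness = 3.799 × 3.50 mm = 13.30 mm.

13.3 mm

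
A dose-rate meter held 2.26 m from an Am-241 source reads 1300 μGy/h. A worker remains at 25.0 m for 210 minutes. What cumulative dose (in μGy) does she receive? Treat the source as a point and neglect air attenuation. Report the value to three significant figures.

37.2 μGy

Since intensity falls as 1/r², rate at 25.0 m:
1300 × (2.26/25.0)² = 1300 × 0.008172 = 10.62 μGy/h.
Dose = rate × time = 10.62 μGy/h × 3.500 h = 37.17 μGy.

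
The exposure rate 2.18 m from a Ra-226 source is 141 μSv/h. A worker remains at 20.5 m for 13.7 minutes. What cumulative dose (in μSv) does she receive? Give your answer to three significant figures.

0.364 μSv

Applying the 1/r² law, rate at 20.5 m:
141 × (2.18/20.5)² = 141 × 0.01131 = 1.595 μSv/h.
Dose = rate × time = 1.595 μSv/h × 0.2283 h = 0.3641 μSv.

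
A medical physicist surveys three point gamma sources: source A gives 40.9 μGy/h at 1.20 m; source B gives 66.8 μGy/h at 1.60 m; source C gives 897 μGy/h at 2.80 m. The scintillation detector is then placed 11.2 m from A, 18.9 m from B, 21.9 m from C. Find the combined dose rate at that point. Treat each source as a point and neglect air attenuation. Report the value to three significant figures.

15.6 μGy/h

Each source contributes Iᵢ·(dᵢ/rᵢ)²; contributions add.
A: 40.9 × (1.20/11.2)² = 0.4695 μGy/h
B: 66.8 × (1.60/18.9)² = 0.4787 μGy/h
C: 897 × (2.80/21.9)² = 14.66 μGy/h
Total = 0.4695 + 0.4787 + 14.66 = 15.61 μGy/h.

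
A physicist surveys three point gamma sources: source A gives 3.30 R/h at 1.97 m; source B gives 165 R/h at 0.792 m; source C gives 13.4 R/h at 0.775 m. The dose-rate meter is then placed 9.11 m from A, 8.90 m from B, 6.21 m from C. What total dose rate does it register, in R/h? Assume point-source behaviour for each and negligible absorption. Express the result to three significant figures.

1.67 R/h

Each source contributes Iᵢ·(dᵢ/rᵢ)²; contributions add.
A: 3.30 × (1.97/9.11)² = 0.1543 R/h
B: 165 × (0.792/8.90)² = 1.307 R/h
C: 13.4 × (0.775/6.21)² = 0.2087 R/h
Total = 0.1543 + 1.307 + 0.2087 = 1.670 R/h.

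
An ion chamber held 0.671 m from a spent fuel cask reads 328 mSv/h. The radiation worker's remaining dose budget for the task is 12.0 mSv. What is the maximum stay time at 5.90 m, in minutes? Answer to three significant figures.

By the inverse-square law, rate at 5.90 m:
328 × (0.671/5.90)² = 328 × 0.01293 = 4.241 mSv/h.
Stay time = 12.0 mSv ÷ 4.241 mSv/h = 2.830 h = 169.8 min.

170 min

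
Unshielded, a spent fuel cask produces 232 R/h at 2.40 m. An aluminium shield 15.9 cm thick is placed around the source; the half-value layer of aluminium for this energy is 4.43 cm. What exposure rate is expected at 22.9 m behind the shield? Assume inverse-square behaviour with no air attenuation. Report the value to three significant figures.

0.212 R/h

Distance alone: (2.40/22.9)² = 0.01098, so 232 × 0.01098 = 2.547 R/h.
Shield: 15.9/4.43 = 3.589 half-value layers → attenuation 2^(−3.589) = 0.08310.
Combined: 2.547 × 0.08310 = 0.2117 R/h.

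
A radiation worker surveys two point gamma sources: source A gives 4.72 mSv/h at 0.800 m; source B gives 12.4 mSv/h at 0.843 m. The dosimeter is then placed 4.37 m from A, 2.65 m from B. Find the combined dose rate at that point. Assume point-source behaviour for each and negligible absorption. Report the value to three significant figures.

1.41 mSv/h

Each source contributes Iᵢ·(dᵢ/rᵢ)²; contributions add.
A: 4.72 × (0.800/4.37)² = 0.1582 mSv/h
B: 12.4 × (0.843/2.65)² = 1.255 mSv/h
Total = 0.1582 + 1.255 = 1.413 mSv/h.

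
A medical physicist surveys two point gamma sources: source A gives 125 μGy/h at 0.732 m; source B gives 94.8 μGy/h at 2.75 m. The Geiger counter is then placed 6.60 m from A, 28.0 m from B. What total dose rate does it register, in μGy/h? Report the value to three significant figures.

2.45 μGy/h

Each source contributes Iᵢ·(dᵢ/rᵢ)²; contributions add.
A: 125 × (0.732/6.60)² = 1.538 μGy/h
B: 94.8 × (2.75/28.0)² = 0.9144 μGy/h
Total = 1.538 + 0.9144 = 2.452 μGy/h.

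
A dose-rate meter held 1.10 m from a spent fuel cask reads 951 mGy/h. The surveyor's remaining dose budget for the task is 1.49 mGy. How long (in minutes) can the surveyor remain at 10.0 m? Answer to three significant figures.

Applying the 1/r² law, rate at 10.0 m:
(1.10/10.0)² = 0.01210, so 951 × 0.01210 = 11.51 mGy/h.
Stay time = 1.49 mGy ÷ 11.51 mGy/h = 0.1295 h = 7.770 min.

7.77 min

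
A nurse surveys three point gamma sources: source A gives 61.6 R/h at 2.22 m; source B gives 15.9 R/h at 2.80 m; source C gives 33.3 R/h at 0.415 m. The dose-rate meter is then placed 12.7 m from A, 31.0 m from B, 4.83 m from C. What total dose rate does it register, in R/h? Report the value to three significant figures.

2.26 R/h

Each source contributes Iᵢ·(dᵢ/rᵢ)²; contributions add.
A: 61.6 × (2.22/12.7)² = 1.882 R/h
B: 15.9 × (2.80/31.0)² = 0.1297 R/h
C: 33.3 × (0.415/4.83)² = 0.2458 R/h
Total = 1.882 + 0.1297 + 0.2458 = 2.257 R/h.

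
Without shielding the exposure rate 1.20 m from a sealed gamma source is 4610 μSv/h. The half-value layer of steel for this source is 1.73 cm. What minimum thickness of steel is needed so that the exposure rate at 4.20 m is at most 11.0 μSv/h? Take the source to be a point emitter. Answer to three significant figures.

At 4.20 m, distance alone gives 4610 × (1.20/4.20)² = 4610 × 0.08163 = 376.3 μSv/h.
Further attenuation needed: 376.3/11.0 = 34.21.
n = log₂(34.21) = 5.096 half-value layers.
Thickness = 5.096 × 1.73 cm = 8.816 cm.

8.82 cm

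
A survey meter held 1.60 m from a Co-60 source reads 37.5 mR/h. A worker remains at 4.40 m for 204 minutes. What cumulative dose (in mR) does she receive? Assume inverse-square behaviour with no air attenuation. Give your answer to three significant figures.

Applying the 1/r² law, rate at 4.40 m:
(1.60/4.40)² = 0.1322, so 37.5 × 0.1322 = 4.958 mR/h.
Dose = rate × time = 4.958 mR/h × 3.400 h = 16.86 mR.

16.9 mR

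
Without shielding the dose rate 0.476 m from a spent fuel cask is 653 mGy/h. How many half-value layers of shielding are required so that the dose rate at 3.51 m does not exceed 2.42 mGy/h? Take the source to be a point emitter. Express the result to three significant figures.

2.31 half-value layers

At 3.51 m, distance alone gives 653 × (0.476/3.51)² = 653 × 0.01839 = 12.01 mGy/h.
Further attenuation needed: 12.01/2.42 = 4.963.
n = log₂(4.963) = 2.311 half-value layers.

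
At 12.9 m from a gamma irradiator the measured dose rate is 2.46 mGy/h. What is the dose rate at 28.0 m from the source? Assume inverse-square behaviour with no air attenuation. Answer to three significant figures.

Applying the 1/r² law, scaling from 12.9 m to 28.0 m:
2.46 × (12.9/28.0)² = 2.46 × 0.2123 = 0.5223 mGy/h.

0.522 mGy/h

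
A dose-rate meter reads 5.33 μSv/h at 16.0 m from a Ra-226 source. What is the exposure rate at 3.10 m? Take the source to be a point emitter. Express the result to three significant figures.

142 μSv/h

By the inverse-square law, the rate at 3.10 m is
(16.0/3.10)² = 26.64, so 5.33 × 26.64 = 142.0 μSv/h.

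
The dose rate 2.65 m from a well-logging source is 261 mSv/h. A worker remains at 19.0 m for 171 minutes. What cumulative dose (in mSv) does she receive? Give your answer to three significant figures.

Intensity scales as (d₁/d₂)², so rate at 19.0 m:
261 × (2.65/19.0)² = 261 × 0.01945 = 5.076 mSv/h.
Dose = rate × time = 5.076 mSv/h × 2.850 h = 14.47 mSv.

14.5 mSv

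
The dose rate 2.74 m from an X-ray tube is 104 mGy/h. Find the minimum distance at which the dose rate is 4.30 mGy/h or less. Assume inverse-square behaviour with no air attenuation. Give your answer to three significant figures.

13.5 m

Using I₁d₁² = I₂d₂², d₂ = d₁·√(I₁/I₂).
I₁/I₂ = 104/4.30 = 24.19, so d₂ = 2.74 × √24.19 = 13.48 m.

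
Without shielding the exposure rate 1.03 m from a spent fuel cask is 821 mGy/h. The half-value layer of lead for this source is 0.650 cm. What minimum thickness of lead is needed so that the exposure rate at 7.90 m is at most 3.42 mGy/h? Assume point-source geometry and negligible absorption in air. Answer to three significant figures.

At 7.90 m, distance alone gives 821 × (1.03/7.90)² = 821 × 0.01700 = 13.96 mGy/h.
Further attenuation needed: 13.96/3.42 = 4.082.
n = log₂(4.082) = 2.029 half-value layers.
Thickness = 2.029 × 0.650 cm = 1.319 cm.

1.32 cm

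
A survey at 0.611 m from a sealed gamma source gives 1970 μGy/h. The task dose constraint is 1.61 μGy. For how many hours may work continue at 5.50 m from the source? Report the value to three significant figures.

0.0662 h

By the inverse-square law, rate at 5.50 m:
(0.611/5.50)² = 0.01234, so 1970 × 0.01234 = 24.31 μGy/h.
Stay time = 1.61 μGy ÷ 24.31 μGy/h = 0.06623 h.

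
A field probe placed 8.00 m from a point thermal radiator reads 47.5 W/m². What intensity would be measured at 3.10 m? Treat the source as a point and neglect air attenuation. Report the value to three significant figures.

Since intensity falls as 1/r², scaling from 8.00 m to 3.10 m:
47.5 × (8.00/3.10)² = 47.5 × 6.660 = 316.4 W/m².

316 W/m²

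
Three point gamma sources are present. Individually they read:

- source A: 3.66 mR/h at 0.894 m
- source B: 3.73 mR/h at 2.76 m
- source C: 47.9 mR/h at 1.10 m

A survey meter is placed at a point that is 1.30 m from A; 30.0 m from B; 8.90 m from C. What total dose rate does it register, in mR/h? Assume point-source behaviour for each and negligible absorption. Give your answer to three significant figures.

2.49 mR/h

Each source contributes Iᵢ·(dᵢ/rᵢ)²; contributions add.
A: 3.66 × (0.894/1.30)² = 1.731 mR/h
B: 3.73 × (2.76/30.0)² = 0.03157 mR/h
C: 47.9 × (1.10/8.90)² = 0.7317 mR/h
Total = 1.731 + 0.03157 + 0.7317 = 2.494 mR/h.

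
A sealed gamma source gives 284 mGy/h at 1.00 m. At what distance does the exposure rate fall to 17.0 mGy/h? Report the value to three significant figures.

4.09 m

Intensity scales as (d₁/d₂)², so d₂ = d₁·√(I₁/I₂).
I₁/I₂ = 284/17.0 = 16.71, so d₂ = 1.00 × √16.71 = 4.088 m.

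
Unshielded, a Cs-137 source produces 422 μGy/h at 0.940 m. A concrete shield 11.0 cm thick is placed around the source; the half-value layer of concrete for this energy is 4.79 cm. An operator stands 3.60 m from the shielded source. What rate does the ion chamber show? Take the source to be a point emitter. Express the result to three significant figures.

5.86 μGy/h

Distance alone: (0.940/3.60)² = 0.06818, so 422 × 0.06818 = 28.77 μGy/h.
Shield: 11.0/4.79 = 2.296 half-value layers → attenuation 2^(−2.296) = 0.2036.
Combined: 28.77 × 0.2036 = 5.858 μGy/h.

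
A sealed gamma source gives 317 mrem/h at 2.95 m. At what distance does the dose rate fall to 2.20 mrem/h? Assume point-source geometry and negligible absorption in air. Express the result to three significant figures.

35.4 m

Using I₁d₁² = I₂d₂², d₂ = d₁·√(I₁/I₂).
I₁/I₂ = 317/2.20 = 144.1, so d₂ = 2.95 × √144.1 = 35.41 m.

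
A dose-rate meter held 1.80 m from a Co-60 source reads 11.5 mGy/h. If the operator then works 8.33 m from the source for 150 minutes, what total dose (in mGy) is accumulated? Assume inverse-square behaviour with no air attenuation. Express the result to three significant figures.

Since intensity falls as 1/r², rate at 8.33 m:
11.5 × (1.80/8.33)² = 11.5 × 0.04669 = 0.5369 mGy/h.
Dose = rate × time = 0.5369 mGy/h × 2.500 h = 1.342 mGy.

1.34 mGy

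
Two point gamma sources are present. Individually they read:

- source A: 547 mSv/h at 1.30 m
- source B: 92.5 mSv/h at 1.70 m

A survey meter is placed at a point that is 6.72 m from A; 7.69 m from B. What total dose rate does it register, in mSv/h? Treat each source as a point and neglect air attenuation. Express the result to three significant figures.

By superposition, sum each source's inverse-square contribution:
A: 547 × (1.30/6.72)² = 20.47 mSv/h
B: 92.5 × (1.70/7.69)² = 4.521 mSv/h
Total = 20.47 + 4.521 = 24.99 mSv/h.

25.0 mSv/h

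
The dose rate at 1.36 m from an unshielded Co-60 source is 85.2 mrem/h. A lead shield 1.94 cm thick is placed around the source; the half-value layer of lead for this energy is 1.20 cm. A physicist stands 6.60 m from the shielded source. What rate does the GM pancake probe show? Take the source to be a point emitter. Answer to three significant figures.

Distance alone: 85.2 × (1.36/6.60)² = 85.2 × 0.04246 = 3.618 mrem/h.
Shield: 1.94/1.20 = 1.617 half-value layers → attenuation 2^(−1.617) = 0.3260.
Combined: 3.618 × 0.3260 = 1.179 mrem/h.

1.18 mrem/h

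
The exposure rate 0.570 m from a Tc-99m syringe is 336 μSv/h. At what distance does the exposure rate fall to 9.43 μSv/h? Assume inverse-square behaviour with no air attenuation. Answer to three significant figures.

Applying the 1/r² law, d₂ = d₁·√(I₁/I₂).
I₁/I₂ = 336/9.43 = 35.63, so d₂ = 0.570 × √35.63 = 3.402 m.

3.40 m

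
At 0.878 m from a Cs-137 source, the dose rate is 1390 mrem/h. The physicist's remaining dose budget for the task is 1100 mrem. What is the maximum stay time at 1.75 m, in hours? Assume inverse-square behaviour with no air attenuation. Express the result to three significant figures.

Since intensity falls as 1/r², rate at 1.75 m:
1390 × (0.878/1.75)² = 1390 × 0.2517 = 349.9 mrem/h.
Stay time = 1100 mrem ÷ 349.9 mrem/h = 3.144 h.

3.14 h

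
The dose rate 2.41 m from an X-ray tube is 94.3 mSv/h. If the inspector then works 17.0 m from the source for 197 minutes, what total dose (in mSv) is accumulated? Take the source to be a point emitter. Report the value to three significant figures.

6.22 mSv

Intensity scales as (d₁/d₂)², so rate at 17.0 m:
(2.41/17.0)² = 0.02010, so 94.3 × 0.02010 = 1.895 mSv/h.
Dose = rate × time = 1.895 mSv/h × 3.283 h = 6.221 mSv.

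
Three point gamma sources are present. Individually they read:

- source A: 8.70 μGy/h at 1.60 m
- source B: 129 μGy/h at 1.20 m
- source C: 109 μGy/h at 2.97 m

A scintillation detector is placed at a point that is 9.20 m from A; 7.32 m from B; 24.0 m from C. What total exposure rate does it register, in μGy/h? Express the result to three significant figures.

Each source contributes Iᵢ·(dᵢ/rᵢ)²; contributions add.
A: 8.70 × (1.60/9.20)² = 0.2631 μGy/h
B: 129 × (1.20/7.32)² = 3.467 μGy/h
C: 109 × (2.97/24.0)² = 1.669 μGy/h
Total = 0.2631 + 3.467 + 1.669 = 5.399 μGy/h.

5.40 μGy/h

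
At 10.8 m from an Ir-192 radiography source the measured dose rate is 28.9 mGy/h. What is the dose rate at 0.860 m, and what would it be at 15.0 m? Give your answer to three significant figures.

Intensity scales as (d₁/d₂)², so
At 0.860 m: (10.8/0.860)² = 157.7, so 28.9 × 157.7 = 4558 mGy/h
At 15.0 m: 4558 × (0.860/15.0)² = 4558 × 0.003287 = 14.98 mGy/h.

4560 mGy/h; 15.0 mGy/h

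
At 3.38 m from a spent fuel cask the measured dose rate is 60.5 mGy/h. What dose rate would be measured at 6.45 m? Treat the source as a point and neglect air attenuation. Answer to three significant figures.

Using I₁d₁² = I₂d₂², scaling from 3.38 m to 6.45 m:
60.5 × (3.38/6.45)² = 60.5 × 0.2746 = 16.61 mGy/h.

16.6 mGy/h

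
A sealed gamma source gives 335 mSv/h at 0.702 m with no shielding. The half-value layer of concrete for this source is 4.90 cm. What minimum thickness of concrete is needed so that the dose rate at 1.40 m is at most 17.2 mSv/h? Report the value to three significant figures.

11.2 cm

At 1.40 m, distance alone gives (0.702/1.40)² = 0.2514, so 335 × 0.2514 = 84.22 mSv/h.
Further attenuation needed: 84.22/17.2 = 4.897.
n = log₂(4.897) = 2.292 half-value layers.
Thickness = 2.292 × 4.90 cm = 11.23 cm.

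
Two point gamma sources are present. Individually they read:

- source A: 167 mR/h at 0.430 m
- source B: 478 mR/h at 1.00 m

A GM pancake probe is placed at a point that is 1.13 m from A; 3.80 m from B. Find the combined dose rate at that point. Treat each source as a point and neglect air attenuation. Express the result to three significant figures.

57.3 mR/h

Each source contributes Iᵢ·(dᵢ/rᵢ)²; contributions add.
A: 167 × (0.430/1.13)² = 24.18 mR/h
B: 478 × (1.00/3.80)² = 33.10 mR/h
Total = 24.18 + 33.10 = 57.28 mR/h.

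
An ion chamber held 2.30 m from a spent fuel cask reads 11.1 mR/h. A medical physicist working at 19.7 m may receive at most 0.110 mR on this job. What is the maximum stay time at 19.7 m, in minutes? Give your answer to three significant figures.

43.6 min

By the inverse-square law, rate at 19.7 m:
(2.30/19.7)² = 0.01363, so 11.1 × 0.01363 = 0.1513 mR/h.
Stay time = 0.110 mR ÷ 0.1513 mR/h = 0.7270 h = 43.62 min.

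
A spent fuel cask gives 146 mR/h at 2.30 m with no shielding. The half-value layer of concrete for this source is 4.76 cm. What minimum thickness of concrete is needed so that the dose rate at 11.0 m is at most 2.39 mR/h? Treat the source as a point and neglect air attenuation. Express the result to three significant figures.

At 11.0 m, distance alone gives 146 × (2.30/11.0)² = 146 × 0.04372 = 6.383 mR/h.
Further attenuation needed: 6.383/2.39 = 2.671.
n = log₂(2.671) = 1.417 half-value layers.
Thickness = 1.417 × 4.76 cm = 6.745 cm.

6.75 cm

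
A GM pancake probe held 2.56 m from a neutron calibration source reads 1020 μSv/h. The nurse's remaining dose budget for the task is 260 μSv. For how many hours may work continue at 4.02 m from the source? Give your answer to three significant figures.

0.629 h

By the inverse-square law, rate at 4.02 m:
(2.56/4.02)² = 0.4055, so 1020 × 0.4055 = 413.6 μSv/h.
Stay time = 260 μSv ÷ 413.6 μSv/h = 0.6286 h.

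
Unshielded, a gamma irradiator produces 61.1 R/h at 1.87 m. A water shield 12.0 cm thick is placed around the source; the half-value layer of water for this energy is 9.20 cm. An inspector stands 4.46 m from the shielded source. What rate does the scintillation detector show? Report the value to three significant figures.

4.35 R/h

Distance alone: (1.87/4.46)² = 0.1758, so 61.1 × 0.1758 = 10.74 R/h.
Shield: 12.0/9.20 = 1.304 half-value layers → attenuation 2^(−1.304) = 0.4050.
Combined: 10.74 × 0.4050 = 4.350 R/h.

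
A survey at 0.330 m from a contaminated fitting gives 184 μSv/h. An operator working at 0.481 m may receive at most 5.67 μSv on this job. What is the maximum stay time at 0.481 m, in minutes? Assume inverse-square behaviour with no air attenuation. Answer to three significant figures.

Intensity scales as (d₁/d₂)², so rate at 0.481 m:
(0.330/0.481)² = 0.4707, so 184 × 0.4707 = 86.61 μSv/h.
Stay time = 5.67 μSv ÷ 86.61 μSv/h = 0.06547 h = 3.928 min.

3.93 min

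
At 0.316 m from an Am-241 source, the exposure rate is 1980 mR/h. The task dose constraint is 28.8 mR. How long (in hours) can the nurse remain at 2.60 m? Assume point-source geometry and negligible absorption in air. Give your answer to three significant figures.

Applying the 1/r² law, rate at 2.60 m:
(0.316/2.60)² = 0.01477, so 1980 × 0.01477 = 29.24 mR/h.
Stay time = 28.8 mR ÷ 29.24 mR/h = 0.9850 h.

0.985 h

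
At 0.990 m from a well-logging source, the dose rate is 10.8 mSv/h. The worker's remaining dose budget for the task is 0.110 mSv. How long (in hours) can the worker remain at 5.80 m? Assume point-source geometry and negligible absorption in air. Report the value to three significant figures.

Since intensity falls as 1/r², rate at 5.80 m:
(0.990/5.80)² = 0.02913, so 10.8 × 0.02913 = 0.3146 mSv/h.
Stay time = 0.110 mSv ÷ 0.3146 mSv/h = 0.3497 h.

0.350 h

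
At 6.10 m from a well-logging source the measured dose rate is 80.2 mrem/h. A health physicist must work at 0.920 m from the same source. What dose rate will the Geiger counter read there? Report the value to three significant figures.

Since intensity falls as 1/r², scaling from 6.10 m to 0.920 m:
(6.10/0.920)² = 43.96, so 80.2 × 43.96 = 3526 mrem/h.

3530 mrem/h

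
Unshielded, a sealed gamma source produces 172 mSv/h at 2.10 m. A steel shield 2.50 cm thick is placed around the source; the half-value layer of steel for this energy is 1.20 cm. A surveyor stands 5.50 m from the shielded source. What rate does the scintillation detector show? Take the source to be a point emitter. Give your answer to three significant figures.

Distance alone: (2.10/5.50)² = 0.1458, so 172 × 0.1458 = 25.08 mSv/h.
Shield: 2.50/1.20 = 2.083 half-value layers → attenuation 2^(−2.083) = 0.2360.
Combined: 25.08 × 0.2360 = 5.919 mSv/h.

5.92 mSv/h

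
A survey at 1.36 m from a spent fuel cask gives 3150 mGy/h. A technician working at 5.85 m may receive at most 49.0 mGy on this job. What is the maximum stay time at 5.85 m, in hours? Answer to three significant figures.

0.288 h

Using I₁d₁² = I₂d₂², rate at 5.85 m:
(1.36/5.85)² = 0.05405, so 3150 × 0.05405 = 170.3 mGy/h.
Stay time = 49.0 mGy ÷ 170.3 mGy/h = 0.2877 h.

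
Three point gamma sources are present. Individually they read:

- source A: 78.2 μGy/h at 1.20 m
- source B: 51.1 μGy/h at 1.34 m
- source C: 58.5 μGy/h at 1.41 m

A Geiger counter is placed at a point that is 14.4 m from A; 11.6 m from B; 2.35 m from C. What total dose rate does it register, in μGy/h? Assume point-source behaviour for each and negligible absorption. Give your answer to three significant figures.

Each source contributes Iᵢ·(dᵢ/rᵢ)²; contributions add.
A: 78.2 × (1.20/14.4)² = 0.5431 μGy/h
B: 51.1 × (1.34/11.6)² = 0.6819 μGy/h
C: 58.5 × (1.41/2.35)² = 21.06 μGy/h
Total = 0.5431 + 0.6819 + 21.06 = 22.29 μGy/h.

22.3 μGy/h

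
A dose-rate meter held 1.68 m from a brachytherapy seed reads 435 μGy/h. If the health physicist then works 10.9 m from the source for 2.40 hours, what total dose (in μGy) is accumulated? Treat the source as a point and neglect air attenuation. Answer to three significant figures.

24.8 μGy

Applying the 1/r² law, rate at 10.9 m:
435 × (1.68/10.9)² = 435 × 0.02376 = 10.34 μGy/h.
Dose = rate × time = 10.34 μGy/h × 2.400 h = 24.82 μGy.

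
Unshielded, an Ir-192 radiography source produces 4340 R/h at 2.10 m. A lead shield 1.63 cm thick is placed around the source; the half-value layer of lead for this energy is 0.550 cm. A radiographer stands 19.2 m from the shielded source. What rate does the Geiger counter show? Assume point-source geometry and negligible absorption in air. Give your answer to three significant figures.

6.66 R/h

Distance alone: (2.10/19.2)² = 0.01196, so 4340 × 0.01196 = 51.91 R/h.
Shield: 1.63/0.550 = 2.964 half-value layers → attenuation 2^(−2.964) = 0.1282.
Combined: 51.91 × 0.1282 = 6.655 R/h.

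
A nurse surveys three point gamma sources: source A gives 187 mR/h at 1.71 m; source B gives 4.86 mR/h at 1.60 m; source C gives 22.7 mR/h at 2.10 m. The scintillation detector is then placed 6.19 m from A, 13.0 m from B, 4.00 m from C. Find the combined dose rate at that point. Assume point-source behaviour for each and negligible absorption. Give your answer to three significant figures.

By superposition, sum each source's inverse-square contribution:
A: 187 × (1.71/6.19)² = 14.27 mR/h
B: 4.86 × (1.60/13.0)² = 0.07362 mR/h
C: 22.7 × (2.10/4.00)² = 6.257 mR/h
Total = 14.27 + 0.07362 + 6.257 = 20.60 mR/h.

20.6 mR/h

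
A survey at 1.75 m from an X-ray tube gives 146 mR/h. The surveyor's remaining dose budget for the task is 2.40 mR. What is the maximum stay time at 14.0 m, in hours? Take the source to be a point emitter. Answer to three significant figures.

1.05 h

Intensity scales as (d₁/d₂)², so rate at 14.0 m:
(1.75/14.0)² = 0.01562, so 146 × 0.01562 = 2.281 mR/h.
Stay time = 2.40 mR ÷ 2.281 mR/h = 1.052 h.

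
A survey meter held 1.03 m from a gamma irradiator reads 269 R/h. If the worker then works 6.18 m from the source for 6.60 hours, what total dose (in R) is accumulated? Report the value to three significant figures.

49.3 R

Since intensity falls as 1/r², rate at 6.18 m:
269 × (1.03/6.18)² = 269 × 0.02778 = 7.473 R/h.
Dose = rate × time = 7.473 R/h × 6.600 h = 49.32 R.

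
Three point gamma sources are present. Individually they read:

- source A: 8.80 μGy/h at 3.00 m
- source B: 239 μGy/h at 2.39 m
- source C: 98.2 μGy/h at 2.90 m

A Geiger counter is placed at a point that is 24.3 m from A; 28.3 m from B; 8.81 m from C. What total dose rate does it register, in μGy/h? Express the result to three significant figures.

12.5 μGy/h

By superposition, sum each source's inverse-square contribution:
A: 8.80 × (3.00/24.3)² = 0.1341 μGy/h
B: 239 × (2.39/28.3)² = 1.705 μGy/h
C: 98.2 × (2.90/8.81)² = 10.64 μGy/h
Total = 0.1341 + 1.705 + 10.64 = 12.48 μGy/h.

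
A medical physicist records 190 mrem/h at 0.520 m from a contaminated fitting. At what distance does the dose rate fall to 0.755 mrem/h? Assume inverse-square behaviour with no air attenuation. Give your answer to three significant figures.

Since intensity falls as 1/r², d₂ = d₁·√(I₁/I₂).
I₁/I₂ = 190/0.755 = 251.7, so d₂ = 0.520 × √251.7 = 8.250 m.

8.25 m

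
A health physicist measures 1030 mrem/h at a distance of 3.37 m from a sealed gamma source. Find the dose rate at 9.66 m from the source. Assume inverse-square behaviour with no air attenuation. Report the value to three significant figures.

125 mrem/h

By the inverse-square law, the rate at 9.66 m is
1030 × (3.37/9.66)² = 1030 × 0.1217 = 125.4 mrem/h.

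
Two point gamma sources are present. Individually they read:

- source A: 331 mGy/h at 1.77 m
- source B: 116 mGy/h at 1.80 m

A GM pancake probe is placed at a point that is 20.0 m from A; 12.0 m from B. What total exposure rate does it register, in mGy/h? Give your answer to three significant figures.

Each source contributes Iᵢ·(dᵢ/rᵢ)²; contributions add.
A: 331 × (1.77/20.0)² = 2.592 mGy/h
B: 116 × (1.80/12.0)² = 2.610 mGy/h
Total = 2.592 + 2.610 = 5.202 mGy/h.

5.20 mGy/h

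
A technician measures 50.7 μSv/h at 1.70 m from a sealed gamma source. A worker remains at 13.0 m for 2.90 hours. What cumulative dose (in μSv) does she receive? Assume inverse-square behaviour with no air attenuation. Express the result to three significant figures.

2.51 μSv

Intensity scales as (d₁/d₂)², so rate at 13.0 m:
(1.70/13.0)² = 0.01710, so 50.7 × 0.01710 = 0.8670 μSv/h.
Dose = rate × time = 0.8670 μSv/h × 2.900 h = 2.514 μSv.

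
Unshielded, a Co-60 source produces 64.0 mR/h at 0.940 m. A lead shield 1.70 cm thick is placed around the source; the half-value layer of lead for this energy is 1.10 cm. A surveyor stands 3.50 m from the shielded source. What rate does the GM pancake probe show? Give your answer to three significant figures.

1.58 mR/h

Distance alone: 64.0 × (0.940/3.50)² = 64.0 × 0.07213 = 4.616 mR/h.
Shield: 1.70/1.10 = 1.545 half-value layers → attenuation 2^(−1.545) = 0.3427.
Combined: 4.616 × 0.3427 = 1.582 mR/h.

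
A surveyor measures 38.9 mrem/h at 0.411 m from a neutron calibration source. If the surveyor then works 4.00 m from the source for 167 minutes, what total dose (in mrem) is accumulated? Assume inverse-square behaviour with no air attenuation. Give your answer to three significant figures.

Since intensity falls as 1/r², rate at 4.00 m:
(0.411/4.00)² = 0.01056, so 38.9 × 0.01056 = 0.4108 mrem/h.
Dose = rate × time = 0.4108 mrem/h × 2.783 h = 1.143 mrem.

1.14 mrem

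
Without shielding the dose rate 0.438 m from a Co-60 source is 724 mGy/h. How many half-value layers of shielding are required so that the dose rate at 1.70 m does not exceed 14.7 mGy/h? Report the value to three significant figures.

At 1.70 m, distance alone gives 724 × (0.438/1.70)² = 724 × 0.06638 = 48.06 mGy/h.
Further attenuation needed: 48.06/14.7 = 3.269.
n = log₂(3.269) = 1.709 half-value layers.

1.71 half-value layers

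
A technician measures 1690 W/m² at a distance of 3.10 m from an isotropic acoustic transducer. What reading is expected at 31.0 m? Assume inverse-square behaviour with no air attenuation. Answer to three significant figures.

16.9 W/m²

Since intensity falls as 1/r², the rate at 31.0 m is
1690 × (3.10/31.0)² = 1690 × 0.01000 = 16.90 W/m².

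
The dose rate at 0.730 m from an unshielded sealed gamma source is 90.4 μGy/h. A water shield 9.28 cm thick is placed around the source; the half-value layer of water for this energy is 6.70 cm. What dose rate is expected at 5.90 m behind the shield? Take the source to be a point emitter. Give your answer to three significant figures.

Distance alone: 90.4 × (0.730/5.90)² = 90.4 × 0.01531 = 1.384 μGy/h.
Shield: 9.28/6.70 = 1.385 half-value layers → attenuation 2^(−1.385) = 0.3829.
Combined: 1.384 × 0.3829 = 0.5299 μGy/h.

0.530 μGy/h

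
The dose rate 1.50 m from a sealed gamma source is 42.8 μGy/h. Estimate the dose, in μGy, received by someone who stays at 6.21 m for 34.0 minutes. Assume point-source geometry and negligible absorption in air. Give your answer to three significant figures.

Using I₁d₁² = I₂d₂², rate at 6.21 m:
(1.50/6.21)² = 0.05834, so 42.8 × 0.05834 = 2.497 μGy/h.
Dose = rate × time = 2.497 μGy/h × 0.5667 h = 1.415 μGy.

1.42 μGy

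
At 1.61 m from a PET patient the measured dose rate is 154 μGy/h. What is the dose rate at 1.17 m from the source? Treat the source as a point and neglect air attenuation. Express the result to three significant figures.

292 μGy/h

Since intensity falls as 1/r², scaling from 1.61 m to 1.17 m:
154 × (1.61/1.17)² = 154 × 1.894 = 291.7 μGy/h.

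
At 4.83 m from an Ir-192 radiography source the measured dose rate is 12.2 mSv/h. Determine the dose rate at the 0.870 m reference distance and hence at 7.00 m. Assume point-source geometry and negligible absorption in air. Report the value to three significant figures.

376 mSv/h; 5.81 mSv/h

Using I₁d₁² = I₂d₂²,
At 0.870 m: (4.83/0.870)² = 30.82, so 12.2 × 30.82 = 376.0 mSv/h
At 7.00 m: (0.870/7.00)² = 0.01545, so 376.0 × 0.01545 = 5.809 mSv/h.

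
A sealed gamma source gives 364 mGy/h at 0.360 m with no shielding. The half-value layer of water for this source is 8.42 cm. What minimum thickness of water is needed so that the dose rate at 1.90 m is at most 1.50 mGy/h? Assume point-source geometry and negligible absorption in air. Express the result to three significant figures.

At 1.90 m, distance alone gives 364 × (0.360/1.90)² = 364 × 0.03590 = 13.07 mGy/h.
Further attenuation needed: 13.07/1.50 = 8.713.
n = log₂(8.713) = 3.123 half-value layers.
Thickness = 3.123 × 8.42 cm = 26.30 cm.

26.3 cm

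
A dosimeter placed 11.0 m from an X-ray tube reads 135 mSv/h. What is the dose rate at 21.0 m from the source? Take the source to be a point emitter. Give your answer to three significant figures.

37.0 mSv/h

Using I₁d₁² = I₂d₂², scaling from 11.0 m to 21.0 m:
(11.0/21.0)² = 0.2744, so 135 × 0.2744 = 37.04 mSv/h.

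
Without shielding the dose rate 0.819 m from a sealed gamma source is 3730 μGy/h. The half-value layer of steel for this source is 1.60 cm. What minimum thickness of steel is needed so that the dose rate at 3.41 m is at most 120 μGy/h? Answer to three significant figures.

1.35 cm

At 3.41 m, distance alone gives (0.819/3.41)² = 0.05768, so 3730 × 0.05768 = 215.1 μGy/h.
Further attenuation needed: 215.1/120 = 1.792.
n = log₂(1.792) = 0.8416 half-value layers.
Thickness = 0.8416 × 1.60 cm = 1.347 cm.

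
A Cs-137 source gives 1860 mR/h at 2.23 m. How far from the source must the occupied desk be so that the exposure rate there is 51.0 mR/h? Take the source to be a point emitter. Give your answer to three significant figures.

13.5 m

By the inverse-square law, d₂ = d₁·√(I₁/I₂).
I₁/I₂ = 1860/51.0 = 36.47, so d₂ = 2.23 × √36.47 = 13.47 m.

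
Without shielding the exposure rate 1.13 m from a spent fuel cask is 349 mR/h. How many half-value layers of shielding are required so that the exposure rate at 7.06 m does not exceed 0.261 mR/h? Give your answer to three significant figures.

5.10 half-value layers

At 7.06 m, distance alone gives 349 × (1.13/7.06)² = 349 × 0.02562 = 8.941 mR/h.
Further attenuation needed: 8.941/0.261 = 34.26.
n = log₂(34.26) = 5.098 half-value layers.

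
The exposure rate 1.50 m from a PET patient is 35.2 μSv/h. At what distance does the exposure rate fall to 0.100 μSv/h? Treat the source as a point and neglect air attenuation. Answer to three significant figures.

Since intensity falls as 1/r², d₂ = d₁·√(I₁/I₂).
I₁/I₂ = 35.2/0.100 = 352.0, so d₂ = 1.50 × √352.0 = 28.14 m.

28.1 m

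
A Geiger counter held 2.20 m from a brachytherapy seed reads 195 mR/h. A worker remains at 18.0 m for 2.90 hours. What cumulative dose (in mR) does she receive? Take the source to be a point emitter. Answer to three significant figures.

Intensity scales as (d₁/d₂)², so rate at 18.0 m:
195 × (2.20/18.0)² = 195 × 0.01494 = 2.913 mR/h.
Dose = rate × time = 2.913 mR/h × 2.900 h = 8.448 mR.

8.45 mR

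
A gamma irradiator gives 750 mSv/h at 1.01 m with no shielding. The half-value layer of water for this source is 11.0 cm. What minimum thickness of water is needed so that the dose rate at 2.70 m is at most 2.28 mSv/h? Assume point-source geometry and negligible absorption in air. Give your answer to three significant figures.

60.8 cm

At 2.70 m, distance alone gives (1.01/2.70)² = 0.1399, so 750 × 0.1399 = 104.9 mSv/h.
Further attenuation needed: 104.9/2.28 = 46.01.
n = log₂(46.01) = 5.524 half-value layers.
Thickness = 5.524 × 11.0 cm = 60.76 cm.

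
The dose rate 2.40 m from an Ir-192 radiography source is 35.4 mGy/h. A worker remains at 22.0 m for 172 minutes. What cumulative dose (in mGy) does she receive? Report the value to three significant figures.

1.21 mGy

Using I₁d₁² = I₂d₂², rate at 22.0 m:
35.4 × (2.40/22.0)² = 35.4 × 0.01190 = 0.4213 mGy/h.
Dose = rate × time = 0.4213 mGy/h × 2.867 h = 1.208 mGy.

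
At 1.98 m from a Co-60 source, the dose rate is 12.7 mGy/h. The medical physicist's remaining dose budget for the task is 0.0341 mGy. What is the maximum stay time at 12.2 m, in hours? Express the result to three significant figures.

Using I₁d₁² = I₂d₂², rate at 12.2 m:
(1.98/12.2)² = 0.02634, so 12.7 × 0.02634 = 0.3345 mGy/h.
Stay time = 0.0341 mGy ÷ 0.3345 mGy/h = 0.1019 h.

0.102 h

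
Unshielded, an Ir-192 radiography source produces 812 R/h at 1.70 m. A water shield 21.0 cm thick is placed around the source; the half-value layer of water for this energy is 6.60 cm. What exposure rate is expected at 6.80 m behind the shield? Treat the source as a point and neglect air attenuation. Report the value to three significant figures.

Distance alone: (1.70/6.80)² = 0.06250, so 812 × 0.06250 = 50.75 R/h.
Shield: 21.0/6.60 = 3.182 half-value layers → attenuation 2^(−3.182) = 0.1102.
Combined: 50.75 × 0.1102 = 5.593 R/h.

5.59 R/h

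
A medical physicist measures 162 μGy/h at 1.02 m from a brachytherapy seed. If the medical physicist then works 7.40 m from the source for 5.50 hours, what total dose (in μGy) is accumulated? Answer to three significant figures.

16.9 μGy

By the inverse-square law, rate at 7.40 m:
162 × (1.02/7.40)² = 162 × 0.01900 = 3.078 μGy/h.
Dose = rate × time = 3.078 μGy/h × 5.500 h = 16.93 μGy.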